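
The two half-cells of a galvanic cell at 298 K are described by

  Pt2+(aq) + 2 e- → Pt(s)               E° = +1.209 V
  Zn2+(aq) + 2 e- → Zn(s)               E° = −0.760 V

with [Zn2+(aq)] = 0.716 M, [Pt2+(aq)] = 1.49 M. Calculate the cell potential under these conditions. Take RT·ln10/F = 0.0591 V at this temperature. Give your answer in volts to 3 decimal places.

+1.978 V

The Pt²⁺/Pt couple has the more positive E°, so it is the cathode; Zn²⁺/Zn is the anode.
The standard potential is +1.209 − (−0.760) = +1.969 V and the balanced reaction transfers n = 2 electrons.
For the overall reaction Pt2+(aq) + Zn(s) → Pt(s) + Zn2+(aq), Q = [Zn2+(aq)] / [Pt2+(aq)] = 0.481, giving log Q = −0.318.
Applying E = E° − (RT ln10/nF)·log Q gives +1.969 − (0.0591/2)(−0.318) = +1.978 V.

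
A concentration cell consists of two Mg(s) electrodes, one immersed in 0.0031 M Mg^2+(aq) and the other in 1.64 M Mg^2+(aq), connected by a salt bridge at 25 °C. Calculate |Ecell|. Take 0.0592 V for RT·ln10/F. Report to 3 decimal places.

For a concentration cell E°cell = 0, since both electrodes use the same couple.
The compartment with the higher Mg^2+(aq) concentration (1.64 M) acts as the cathode; ions are reduced there and produced at the dilute (0.0031 M) anode.
With n = 2, Ecell = −(0.0592/2)·log([dilute]/[conc]) = −(0.0592/2)·log(0.0031/1.64) = +0.081 V.

0.081 V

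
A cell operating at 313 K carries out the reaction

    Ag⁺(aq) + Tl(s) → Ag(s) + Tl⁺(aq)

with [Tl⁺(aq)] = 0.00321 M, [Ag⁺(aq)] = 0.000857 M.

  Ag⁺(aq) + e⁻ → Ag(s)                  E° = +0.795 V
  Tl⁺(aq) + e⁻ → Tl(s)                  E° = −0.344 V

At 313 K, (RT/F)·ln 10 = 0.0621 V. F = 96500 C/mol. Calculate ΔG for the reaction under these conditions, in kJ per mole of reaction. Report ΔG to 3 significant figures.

With Ag⁺/Ag reduced at the cathode, E°cell = +0.795 − (−0.344) = +1.139 V and n = 1.
Here Q = [Tl⁺(aq)] / [Ag⁺(aq)] = 3.75 (log Q = 0.574), giving E = +1.139 − (0.0621/1)·(0.574) = +1.1034 V.
Then ΔG = −nFE = −1 × 96500 × +1.1034 J/mol = −106 kJ/mol.

−106 kJ/mol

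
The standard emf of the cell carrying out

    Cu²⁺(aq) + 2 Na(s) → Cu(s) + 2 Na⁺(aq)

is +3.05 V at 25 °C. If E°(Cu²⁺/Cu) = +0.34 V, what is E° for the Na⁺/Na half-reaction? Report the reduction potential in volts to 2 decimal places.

−2.71 V

In the reaction as written the Cu²⁺/Cu couple is reduced (cathode) and Na⁺/Na is oxidized (anode), so E°cell = E°(Cu²⁺/Cu) − E°(Na⁺/Na).
E°(Na⁺/Na) = E°(cathode) − E°cell = +0.34 − (+3.05) = −2.71 V.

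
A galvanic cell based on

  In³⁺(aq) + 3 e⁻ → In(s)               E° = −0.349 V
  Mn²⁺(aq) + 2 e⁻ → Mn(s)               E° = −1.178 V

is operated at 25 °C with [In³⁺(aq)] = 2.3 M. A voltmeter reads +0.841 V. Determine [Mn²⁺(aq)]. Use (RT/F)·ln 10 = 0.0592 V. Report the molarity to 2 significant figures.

With In³⁺/In at the cathode and Mn²⁺/Mn at the anode, E°cell = −0.349 − (−1.178) = +0.829 V (n = 6).
Since E = E° − (0.0592/n)·log Q, log Q = n(E° − E)/0.0592 = −1.216.
Balancing electrons gives 2 In³⁺(aq) + 3 Mn(s) → 2 In(s) + 3 Mn²⁺(aq); thus Q = [Mn²⁺(aq)]^3 / [In³⁺(aq)]^2.
Isolating [Mn²⁺(aq)] in Q = 10^{−1.216} yields log [Mn²⁺(aq)] = −0.164, i.e. 0.69 M.

0.69 M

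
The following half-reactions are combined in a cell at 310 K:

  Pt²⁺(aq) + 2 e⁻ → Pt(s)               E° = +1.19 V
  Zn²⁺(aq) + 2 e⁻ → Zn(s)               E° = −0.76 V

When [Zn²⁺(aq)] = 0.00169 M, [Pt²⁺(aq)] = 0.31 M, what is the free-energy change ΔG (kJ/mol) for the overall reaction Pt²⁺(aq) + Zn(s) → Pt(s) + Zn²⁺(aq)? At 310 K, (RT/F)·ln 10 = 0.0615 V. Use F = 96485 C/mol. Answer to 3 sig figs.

With Pt²⁺/Pt reduced at the cathode, E°cell = +1.19 − (−0.76) = +1.95 V and n = 2.
Q = [Zn²⁺(aq)] / [Pt²⁺(aq)] = 0.00545, so log Q = −2.263 and E = +1.95 − (0.0615/2)(−2.263) = +2.0196 V.
Then ΔG = −nFE = −2 × 96485 × +2.0196 J/mol = −390 kJ/mol.

−390 kJ/mol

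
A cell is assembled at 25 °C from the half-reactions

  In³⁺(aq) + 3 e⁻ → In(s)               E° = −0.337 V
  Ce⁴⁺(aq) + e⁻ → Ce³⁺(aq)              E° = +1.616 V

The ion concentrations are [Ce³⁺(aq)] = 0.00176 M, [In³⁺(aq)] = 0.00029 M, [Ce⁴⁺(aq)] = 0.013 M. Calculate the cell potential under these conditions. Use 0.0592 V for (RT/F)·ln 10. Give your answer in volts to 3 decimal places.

Since E°(Ce⁴⁺/Ce³⁺) > E°(In³⁺/In), Ce⁴⁺/Ce³⁺ serves as the cathode.
E°cell = +1.616 − (−0.337) = +1.953 V, with n = 3 electrons transferred.
The balanced reaction is 3 Ce⁴⁺(aq) + In(s) → 3 Ce³⁺(aq) + In³⁺(aq), so Q = ([Ce³⁺(aq)]^3·[In³⁺(aq)]) / [Ce⁴⁺(aq)]^3 = 7.2×10^−7 and log Q = −6.143.
Applying E = E° − (RT ln10/nF)·log Q gives +1.953 − (0.0592/3)(−6.143) = +2.074 V.

+2.074 V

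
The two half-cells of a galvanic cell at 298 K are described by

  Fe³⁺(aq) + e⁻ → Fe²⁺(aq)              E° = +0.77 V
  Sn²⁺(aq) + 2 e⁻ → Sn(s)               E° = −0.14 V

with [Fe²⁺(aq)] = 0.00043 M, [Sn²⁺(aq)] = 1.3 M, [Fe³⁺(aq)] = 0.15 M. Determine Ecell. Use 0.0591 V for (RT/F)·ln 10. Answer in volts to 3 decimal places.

+1.057 V

Since E°(Fe³⁺/Fe²⁺) > E°(Sn²⁺/Sn), Fe³⁺/Fe²⁺ serves as the cathode.
The standard potential is +0.77 − (−0.14) = +0.91 V and the balanced reaction transfers n = 2 electrons.
For the overall reaction 2 Fe³⁺(aq) + Sn(s) → 2 Fe²⁺(aq) + Sn²⁺(aq), Q = ([Fe²⁺(aq)]^2·[Sn²⁺(aq)]) / [Fe³⁺(aq)]^2 = 1.07×10^−5, giving log Q = −4.971.
By the Nernst equation, E = +0.91 − (0.0591/2)·(−4.971) = +1.057 V.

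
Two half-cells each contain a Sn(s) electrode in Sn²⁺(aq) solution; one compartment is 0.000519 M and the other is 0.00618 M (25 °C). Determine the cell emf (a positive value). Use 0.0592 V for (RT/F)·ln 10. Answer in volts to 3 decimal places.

For a concentration cell E°cell = 0, since both electrodes use the same couple.
The compartment with the higher Sn²⁺(aq) concentration (0.00618 M) acts as the cathode; ions are reduced there and produced at the dilute (0.000519 M) anode.
With n = 2, Ecell = −(0.0592/2)·log([dilute]/[conc]) = −(0.0592/2)·log(0.000519/0.00618) = +0.032 V.

0.032 V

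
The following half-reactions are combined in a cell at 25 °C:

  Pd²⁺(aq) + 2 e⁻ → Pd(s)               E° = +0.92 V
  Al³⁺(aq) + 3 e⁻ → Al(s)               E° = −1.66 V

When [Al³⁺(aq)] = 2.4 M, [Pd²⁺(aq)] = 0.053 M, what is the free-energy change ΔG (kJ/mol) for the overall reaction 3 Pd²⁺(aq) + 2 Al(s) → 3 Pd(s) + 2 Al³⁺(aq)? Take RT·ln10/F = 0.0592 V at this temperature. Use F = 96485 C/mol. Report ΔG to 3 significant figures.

The standard cell potential is +0.92 − (−1.66) = +2.58 V, with n = 6 electrons in the balanced equation.
Here Q = [Al³⁺(aq)]^2 / [Pd²⁺(aq)]^3 = 3.87×10^4 (log Q = 4.588), giving E = +2.58 − (0.0592/6)·(4.588) = +2.5347 V.
Finally ΔG = −nFE = −(6)(96485 C/mol)(+2.5347 V) = −1470 kJ/mol.

−1470 kJ/mol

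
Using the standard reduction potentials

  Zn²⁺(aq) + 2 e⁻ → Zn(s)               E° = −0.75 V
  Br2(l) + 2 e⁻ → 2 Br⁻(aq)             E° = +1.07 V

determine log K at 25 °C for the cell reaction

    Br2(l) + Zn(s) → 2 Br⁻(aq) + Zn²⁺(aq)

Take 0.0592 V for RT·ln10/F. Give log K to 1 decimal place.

The Br₂/Br⁻ couple is reduced (cathode); E°cell = +1.07 − (−0.75) = +1.82 V with n = 2.
At equilibrium E = 0, so log K = nE°cell / 0.0592 = (2)(+1.82) / 0.0592 = 61.5.

log K = 61.5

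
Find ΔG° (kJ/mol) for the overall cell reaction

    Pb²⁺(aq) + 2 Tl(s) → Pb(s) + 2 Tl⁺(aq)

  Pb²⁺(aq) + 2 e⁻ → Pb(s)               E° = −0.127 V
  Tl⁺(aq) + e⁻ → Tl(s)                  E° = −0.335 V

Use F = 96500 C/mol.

−40.1 kJ/mol

In the reaction as written Pb²⁺(aq) is reduced, so the Pb²⁺/Pb couple is the cathode and Tl⁺/Tl is the anode.
E°cell = −0.127 − (−0.335) = +0.208 V; balancing electrons gives n = 2.
ΔG° = −nFE°cell = −(2)(96500)(+0.208) J/mol = −40.1 kJ/mol.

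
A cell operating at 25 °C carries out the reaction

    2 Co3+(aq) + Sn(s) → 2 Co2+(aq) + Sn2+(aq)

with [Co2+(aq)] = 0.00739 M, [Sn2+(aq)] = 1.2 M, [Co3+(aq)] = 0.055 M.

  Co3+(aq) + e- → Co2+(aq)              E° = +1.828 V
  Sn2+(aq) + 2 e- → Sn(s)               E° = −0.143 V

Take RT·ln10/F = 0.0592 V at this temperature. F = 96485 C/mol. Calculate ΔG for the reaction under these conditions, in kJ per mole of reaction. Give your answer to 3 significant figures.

−390 kJ/mol

E°cell = +1.828 − (−0.143) = +1.971 V; the balanced reaction transfers n = 2 electrons.
Here Q = ([Co2+(aq)]^2·[Sn2+(aq)]) / [Co3+(aq)]^2 = 0.0217 (log Q = −1.664), giving E = +1.971 − (0.0592/2)·(−1.664) = +2.0203 V.
ΔG = −nFE = −(2)(96485)(+2.0203) J/mol = −390 kJ/mol.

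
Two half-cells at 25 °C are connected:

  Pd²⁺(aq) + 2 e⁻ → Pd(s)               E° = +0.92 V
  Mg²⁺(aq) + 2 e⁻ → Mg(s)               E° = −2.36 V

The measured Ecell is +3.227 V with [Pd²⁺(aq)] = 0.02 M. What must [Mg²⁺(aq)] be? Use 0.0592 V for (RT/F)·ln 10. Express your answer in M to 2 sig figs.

1.2 M

Pd²⁺/Pd is the cathode (higher E°); E°cell = +0.92 − (−2.36) = +3.28 V with n = 2.
Rearranging E = E° − (0.0592/n)·log Q gives log Q = 2(+3.28 − (+3.227))/0.0592 = 1.791.
Balancing electrons gives Pd²⁺(aq) + Mg(s) → Pd(s) + Mg²⁺(aq); thus Q = [Mg²⁺(aq)] / [Pd²⁺(aq)].
Isolating [Mg²⁺(aq)] in Q = 10^{1.791} yields log [Mg²⁺(aq)] = 0.092, i.e. 1.2 M.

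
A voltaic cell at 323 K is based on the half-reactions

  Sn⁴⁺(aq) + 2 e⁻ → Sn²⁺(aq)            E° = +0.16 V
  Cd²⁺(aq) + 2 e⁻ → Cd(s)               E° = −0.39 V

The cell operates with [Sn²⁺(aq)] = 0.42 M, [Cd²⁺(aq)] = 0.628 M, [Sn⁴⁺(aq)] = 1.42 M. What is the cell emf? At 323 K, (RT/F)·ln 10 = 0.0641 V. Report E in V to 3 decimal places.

+0.573 V

The Sn⁴⁺/Sn²⁺ couple has the more positive E°, so it is the cathode; Cd²⁺/Cd is the anode.
E°cell = +0.16 − (−0.39) = +0.55 V, with n = 2 electrons transferred.
The balanced reaction is Sn⁴⁺(aq) + Cd(s) → Sn²⁺(aq) + Cd²⁺(aq), so Q = ([Sn²⁺(aq)]·[Cd²⁺(aq)]) / [Sn⁴⁺(aq)] = 0.186 and log Q = −0.731.
Applying E = E° − (RT ln10/nF)·log Q gives +0.55 − (0.0641/2)(−0.731) = +0.573 V.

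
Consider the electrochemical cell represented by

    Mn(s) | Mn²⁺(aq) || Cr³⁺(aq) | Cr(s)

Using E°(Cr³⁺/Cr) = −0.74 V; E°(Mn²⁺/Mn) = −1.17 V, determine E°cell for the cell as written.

By convention the left-hand electrode in cell notation is the anode (oxidation) and the right-hand electrode is the cathode (reduction).
E°cell = E°(right) − E°(left) = −0.74 − (−1.17) = +0.43 V.

+0.43 V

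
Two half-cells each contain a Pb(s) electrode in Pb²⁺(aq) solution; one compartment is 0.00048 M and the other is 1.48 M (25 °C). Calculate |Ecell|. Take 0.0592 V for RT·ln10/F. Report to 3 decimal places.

0.103 V

For a concentration cell E°cell = 0, since both electrodes use the same couple.
The compartment with the higher Pb²⁺(aq) concentration (1.48 M) acts as the cathode; ions are reduced there and produced at the dilute (0.00048 M) anode.
With n = 2, Ecell = −(0.0592/2)·log([dilute]/[conc]) = −(0.0592/2)·log(0.00048/1.48) = +0.103 V.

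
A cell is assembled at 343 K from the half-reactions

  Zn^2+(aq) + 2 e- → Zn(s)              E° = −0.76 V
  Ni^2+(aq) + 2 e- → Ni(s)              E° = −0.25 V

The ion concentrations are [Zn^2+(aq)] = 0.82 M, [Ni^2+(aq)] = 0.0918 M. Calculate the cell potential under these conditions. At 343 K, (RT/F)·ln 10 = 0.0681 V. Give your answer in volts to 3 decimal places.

Since E°(Ni²⁺/Ni) > E°(Zn²⁺/Zn), Ni²⁺/Ni serves as the cathode.
E°cell = E°cat − E°an = −0.25 − (−0.76) = +0.51 V; n = 2.
Balancing gives Ni^2+(aq) + Zn(s) → Ni(s) + Zn^2+(aq); hence Q = [Zn^2+(aq)] / [Ni^2+(aq)] = 8.93 (log Q = 0.951).
E = E° − (0.0681/n)·log Q = +0.51 − (0.0681/2)(0.951) = +0.478 V.

+0.478 V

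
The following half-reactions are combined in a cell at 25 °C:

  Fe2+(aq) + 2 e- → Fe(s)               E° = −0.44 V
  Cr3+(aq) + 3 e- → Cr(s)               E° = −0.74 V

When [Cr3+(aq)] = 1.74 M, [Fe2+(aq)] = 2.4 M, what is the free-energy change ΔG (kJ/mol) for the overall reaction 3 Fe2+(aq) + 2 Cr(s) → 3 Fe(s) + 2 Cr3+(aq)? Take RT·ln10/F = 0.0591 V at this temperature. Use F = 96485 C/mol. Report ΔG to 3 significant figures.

−177 kJ/mol

The standard cell potential is −0.44 − (−0.74) = +0.30 V, with n = 6 electrons in the balanced equation.
Here Q = [Cr3+(aq)]^2 / [Fe2+(aq)]^3 = 0.219 (log Q = −0.660), giving E = +0.30 − (0.0591/6)·(−0.660) = +0.3065 V.
Then ΔG = −nFE = −6 × 96485 × +0.3065 J/mol = −177 kJ/mol.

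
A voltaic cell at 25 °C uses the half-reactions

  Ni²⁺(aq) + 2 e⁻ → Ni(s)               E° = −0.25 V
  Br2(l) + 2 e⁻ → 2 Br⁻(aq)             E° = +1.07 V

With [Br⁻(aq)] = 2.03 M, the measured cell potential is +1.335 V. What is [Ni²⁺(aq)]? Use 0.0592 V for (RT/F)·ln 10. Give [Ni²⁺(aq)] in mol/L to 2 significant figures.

With Br₂/Br⁻ at the cathode and Ni²⁺/Ni at the anode, E°cell = +1.07 − (−0.25) = +1.32 V (n = 2).
From the Nernst equation, log Q = n(E° − E)/0.0592 = 2·(+1.32 − (+1.335))/0.0592 = −0.507.
For Br2(l) + Ni(s) → 2 Br⁻(aq) + Ni²⁺(aq), the reaction quotient is Q = [Br⁻(aq)]^2·[Ni²⁺(aq)].
Substituting the known concentrations and solving, log [Ni²⁺(aq)] = −1.122 and [Ni²⁺(aq)] = 0.076 M.

0.076 M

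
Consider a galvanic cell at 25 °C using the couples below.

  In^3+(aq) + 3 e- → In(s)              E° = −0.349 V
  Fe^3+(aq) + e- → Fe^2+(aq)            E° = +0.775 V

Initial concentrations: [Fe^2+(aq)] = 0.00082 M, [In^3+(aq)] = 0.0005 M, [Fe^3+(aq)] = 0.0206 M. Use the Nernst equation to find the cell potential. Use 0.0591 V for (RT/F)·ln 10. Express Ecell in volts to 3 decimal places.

+1.272 V

The Fe³⁺/Fe²⁺ couple has the more positive E°, so it is the cathode; In³⁺/In is the anode.
The standard potential is +0.775 − (−0.349) = +1.124 V and the balanced reaction transfers n = 3 electrons.
The balanced reaction is 3 Fe^3+(aq) + In(s) → 3 Fe^2+(aq) + In^3+(aq), so Q = ([Fe^2+(aq)]^3·[In^3+(aq)]) / [Fe^3+(aq)]^3 = 3.15×10^−8 and log Q = −7.501.
Applying E = E° − (RT ln10/nF)·log Q gives +1.124 − (0.0591/3)(−7.501) = +1.272 V.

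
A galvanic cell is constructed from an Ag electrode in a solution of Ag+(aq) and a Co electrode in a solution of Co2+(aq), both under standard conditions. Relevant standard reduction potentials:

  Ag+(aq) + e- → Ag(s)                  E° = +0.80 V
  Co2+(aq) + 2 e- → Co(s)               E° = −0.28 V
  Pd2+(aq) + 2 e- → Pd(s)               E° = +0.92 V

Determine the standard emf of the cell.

Of the two couples in this cell, the one with the more positive reduction potential is reduced at the cathode: here that is Ag⁺/Ag (+0.80 V); Co²⁺/Co (−0.28 V) is the anode.
E°cell = E°(cathode) − E°(anode) = +0.80 − (−0.28) = +1.08 V.

+1.08 V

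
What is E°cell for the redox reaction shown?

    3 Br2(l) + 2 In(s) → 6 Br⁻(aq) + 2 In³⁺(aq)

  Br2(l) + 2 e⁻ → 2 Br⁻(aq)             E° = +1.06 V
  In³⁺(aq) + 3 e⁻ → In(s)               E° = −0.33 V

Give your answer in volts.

Br2(l) gains electrons, so the Br₂/Br⁻ couple is the cathode; the In³⁺/In couple is the anode.
E°cell = E°(cathode) − E°(anode) = +1.06 − (−0.33) = +1.39 V.
The positive value indicates the reaction is spontaneous as written.

+1.39 V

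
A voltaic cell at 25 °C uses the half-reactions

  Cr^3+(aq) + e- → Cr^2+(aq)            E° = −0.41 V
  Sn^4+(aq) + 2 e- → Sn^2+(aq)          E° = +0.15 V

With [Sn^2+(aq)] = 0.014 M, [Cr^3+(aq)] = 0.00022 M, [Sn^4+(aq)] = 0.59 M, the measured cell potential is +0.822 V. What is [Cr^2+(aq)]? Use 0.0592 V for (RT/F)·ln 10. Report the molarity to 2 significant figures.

Sn⁴⁺/Sn²⁺ is the cathode (higher E°); E°cell = +0.15 − (−0.41) = +0.56 V with n = 2.
From the Nernst equation, log Q = n(E° − E)/0.0592 = 2·(+0.56 − (+0.822))/0.0592 = −8.851.
Balancing electrons gives Sn^4+(aq) + 2 Cr^2+(aq) → Sn^2+(aq) + 2 Cr^3+(aq); thus Q = ([Sn^2+(aq)]·[Cr^3+(aq)]^2) / ([Sn^4+(aq)]·[Cr^2+(aq)]^2).
Solving for the unknown gives log [Cr^2+(aq)] = −0.044, so [Cr^2+(aq)] ≈ 0.90 M.

0.90 M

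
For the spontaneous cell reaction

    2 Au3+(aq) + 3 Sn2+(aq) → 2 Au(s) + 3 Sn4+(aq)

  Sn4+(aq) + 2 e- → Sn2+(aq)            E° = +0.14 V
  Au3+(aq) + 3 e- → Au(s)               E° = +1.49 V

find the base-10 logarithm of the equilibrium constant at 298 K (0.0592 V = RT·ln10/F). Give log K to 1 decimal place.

log K = 136.8

The Au³⁺/Au couple is reduced (cathode); E°cell = +1.49 − (+0.14) = +1.35 V with n = 6.
At equilibrium E = 0, so log K = nE°cell / 0.0592 = (6)(+1.35) / 0.0592 = 136.8.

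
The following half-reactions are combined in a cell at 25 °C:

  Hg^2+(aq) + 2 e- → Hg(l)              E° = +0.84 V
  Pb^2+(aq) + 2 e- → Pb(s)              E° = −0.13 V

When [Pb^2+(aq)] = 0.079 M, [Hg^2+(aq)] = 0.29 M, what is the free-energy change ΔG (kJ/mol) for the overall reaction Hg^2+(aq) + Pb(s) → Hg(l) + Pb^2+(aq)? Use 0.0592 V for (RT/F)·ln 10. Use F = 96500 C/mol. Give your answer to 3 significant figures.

−190 kJ/mol

The standard cell potential is +0.84 − (−0.13) = +0.97 V, with n = 2 electrons in the balanced equation.
Here Q = [Pb^2+(aq)] / [Hg^2+(aq)] = 0.272 (log Q = −0.565), giving E = +0.97 − (0.0592/2)·(−0.565) = +0.9867 V.
ΔG = −nFE = −(2)(96500)(+0.9867) J/mol = −190 kJ/mol.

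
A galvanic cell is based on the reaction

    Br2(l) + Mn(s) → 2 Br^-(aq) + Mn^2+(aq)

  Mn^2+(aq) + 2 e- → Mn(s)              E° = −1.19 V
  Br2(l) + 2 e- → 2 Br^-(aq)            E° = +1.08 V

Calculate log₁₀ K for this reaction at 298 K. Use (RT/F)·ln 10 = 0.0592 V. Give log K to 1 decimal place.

The Br₂/Br⁻ couple is reduced (cathode); E°cell = +1.08 − (−1.19) = +2.27 V with n = 2.
At equilibrium E = 0, so log K = nE°cell / 0.0592 = (2)(+2.27) / 0.0592 = 76.7.

log K = 76.7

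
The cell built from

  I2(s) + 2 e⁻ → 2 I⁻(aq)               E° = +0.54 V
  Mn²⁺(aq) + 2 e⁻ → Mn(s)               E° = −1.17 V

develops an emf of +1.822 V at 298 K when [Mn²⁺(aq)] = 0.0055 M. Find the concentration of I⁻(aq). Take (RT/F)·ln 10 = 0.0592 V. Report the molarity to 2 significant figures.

With I₂/I⁻ at the cathode and Mn²⁺/Mn at the anode, E°cell = +0.54 − (−1.17) = +1.71 V (n = 2).
Since E = E° − (0.0592/n)·log Q, log Q = n(E° − E)/0.0592 = −3.784.
For I2(s) + Mn(s) → 2 I⁻(aq) + Mn²⁺(aq), the reaction quotient is Q = [I⁻(aq)]^2·[Mn²⁺(aq)].
Substituting the known concentrations and solving, log [I⁻(aq)] = −0.762 and [I⁻(aq)] = 0.17 M.

0.17 M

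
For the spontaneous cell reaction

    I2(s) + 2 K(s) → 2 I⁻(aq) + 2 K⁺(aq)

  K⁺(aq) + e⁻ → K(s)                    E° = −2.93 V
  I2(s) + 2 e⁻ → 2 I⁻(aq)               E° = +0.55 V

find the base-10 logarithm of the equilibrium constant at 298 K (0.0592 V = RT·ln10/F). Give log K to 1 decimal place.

The I₂/I⁻ couple is reduced (cathode); E°cell = +0.55 − (−2.93) = +3.48 V with n = 2.
At equilibrium E = 0, so log K = nE°cell / 0.0592 = (2)(+3.48) / 0.0592 = 117.6.

log K = 117.6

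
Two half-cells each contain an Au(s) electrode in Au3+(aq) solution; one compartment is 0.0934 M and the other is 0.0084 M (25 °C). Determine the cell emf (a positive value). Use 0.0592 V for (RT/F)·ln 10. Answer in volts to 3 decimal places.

For a concentration cell E°cell = 0, since both electrodes use the same couple.
The compartment with the higher Au3+(aq) concentration (0.0934 M) acts as the cathode; ions are reduced there and produced at the dilute (0.0084 M) anode.
With n = 3, Ecell = −(0.0592/3)·log([dilute]/[conc]) = −(0.0592/3)·log(0.0084/0.0934) = +0.021 V.

0.021 V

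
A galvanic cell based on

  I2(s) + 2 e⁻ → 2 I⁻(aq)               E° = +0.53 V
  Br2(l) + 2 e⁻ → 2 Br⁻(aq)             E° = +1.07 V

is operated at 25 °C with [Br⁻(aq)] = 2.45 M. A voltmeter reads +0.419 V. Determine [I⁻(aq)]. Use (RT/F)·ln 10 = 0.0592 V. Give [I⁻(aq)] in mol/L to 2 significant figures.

0.022 M

With Br₂/Br⁻ at the cathode and I₂/I⁻ at the anode, E°cell = +1.07 − (+0.53) = +0.54 V (n = 2).
Rearranging E = E° − (0.0592/n)·log Q gives log Q = 2(+0.54 − (+0.419))/0.0592 = 4.088.
For Br2(l) + 2 I⁻(aq) → 2 Br⁻(aq) + I2(s), the reaction quotient is Q = [Br⁻(aq)]^2 / [I⁻(aq)]^2.
Isolating [I⁻(aq)] in Q = 10^{4.088} yields log [I⁻(aq)] = −1.655, i.e. 0.022 M.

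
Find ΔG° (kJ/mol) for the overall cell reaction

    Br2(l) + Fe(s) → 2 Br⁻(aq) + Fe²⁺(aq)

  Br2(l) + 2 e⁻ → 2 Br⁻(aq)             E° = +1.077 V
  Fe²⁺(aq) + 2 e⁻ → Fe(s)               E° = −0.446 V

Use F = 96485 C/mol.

−294 kJ/mol

In the reaction as written Br2(l) is reduced, so the Br₂/Br⁻ couple is the cathode and Fe²⁺/Fe is the anode.
E°cell = +1.077 − (−0.446) = +1.523 V; balancing electrons gives n = 2.
ΔG° = −nFE°cell = −(2)(96485)(+1.523) J/mol = −294 kJ/mol.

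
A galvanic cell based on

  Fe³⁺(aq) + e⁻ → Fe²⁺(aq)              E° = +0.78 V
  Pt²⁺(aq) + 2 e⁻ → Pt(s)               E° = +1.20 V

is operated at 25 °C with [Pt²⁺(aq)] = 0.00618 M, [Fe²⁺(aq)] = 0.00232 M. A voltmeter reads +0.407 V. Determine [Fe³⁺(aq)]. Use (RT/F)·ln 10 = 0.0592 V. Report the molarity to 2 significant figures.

0.00030 M

With Pt²⁺/Pt at the cathode and Fe³⁺/Fe²⁺ at the anode, E°cell = +1.20 − (+0.78) = +0.42 V (n = 2).
Rearranging E = E° − (0.0592/n)·log Q gives log Q = 2(+0.42 − (+0.407))/0.0592 = 0.439.
For Pt²⁺(aq) + 2 Fe²⁺(aq) → Pt(s) + 2 Fe³⁺(aq), the reaction quotient is Q = [Fe³⁺(aq)]^2 / ([Pt²⁺(aq)]·[Fe²⁺(aq)]^2).
Solving for the unknown gives log [Fe³⁺(aq)] = −3.520, so [Fe³⁺(aq)] ≈ 0.00030 M.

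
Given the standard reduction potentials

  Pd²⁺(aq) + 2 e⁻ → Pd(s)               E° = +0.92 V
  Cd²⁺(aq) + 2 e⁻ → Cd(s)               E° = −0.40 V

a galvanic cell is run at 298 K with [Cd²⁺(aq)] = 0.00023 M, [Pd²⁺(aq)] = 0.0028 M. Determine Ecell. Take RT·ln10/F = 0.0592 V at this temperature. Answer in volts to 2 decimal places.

+1.35 V

The Pd²⁺/Pd couple has the more positive E°, so it is the cathode; Cd²⁺/Cd is the anode.
The standard potential is +0.92 − (−0.40) = +1.32 V and the balanced reaction transfers n = 2 electrons.
The balanced reaction is Pd²⁺(aq) + Cd(s) → Pd(s) + Cd²⁺(aq), so Q = [Cd²⁺(aq)] / [Pd²⁺(aq)] = 0.0821 and log Q = −1.085.
Applying E = E° − (RT ln10/nF)·log Q gives +1.32 − (0.0592/2)(−1.085) = +1.35 V.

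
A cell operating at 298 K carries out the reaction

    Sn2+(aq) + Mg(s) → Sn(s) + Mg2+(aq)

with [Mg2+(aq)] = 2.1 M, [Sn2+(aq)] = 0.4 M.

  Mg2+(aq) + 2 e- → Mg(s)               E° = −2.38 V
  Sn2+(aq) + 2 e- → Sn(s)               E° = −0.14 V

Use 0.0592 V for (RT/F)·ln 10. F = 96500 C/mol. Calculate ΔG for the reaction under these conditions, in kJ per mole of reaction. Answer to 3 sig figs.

−428 kJ/mol

The standard cell potential is −0.14 − (−2.38) = +2.24 V, with n = 2 electrons in the balanced equation.
The reaction quotient is [Mg2+(aq)] / [Sn2+(aq)] = 5.25; by Nernst, E = +2.24 − (0.0592/2)(0.720) = +2.2187 V.
ΔG = −nFE = −(2)(96500)(+2.2187) J/mol = −428 kJ/mol.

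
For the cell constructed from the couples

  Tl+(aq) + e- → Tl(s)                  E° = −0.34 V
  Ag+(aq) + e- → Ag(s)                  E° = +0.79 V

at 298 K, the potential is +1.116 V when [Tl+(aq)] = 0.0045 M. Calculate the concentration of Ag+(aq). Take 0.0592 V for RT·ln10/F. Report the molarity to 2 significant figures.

Ag⁺/Ag is the cathode (higher E°); E°cell = +0.79 − (−0.34) = +1.13 V with n = 1.
From the Nernst equation, log Q = n(E° − E)/0.0592 = 1·(+1.13 − (+1.116))/0.0592 = 0.236.
Balancing electrons gives Ag+(aq) + Tl(s) → Ag(s) + Tl+(aq); thus Q = [Tl+(aq)] / [Ag+(aq)].
Solving for the unknown gives log [Ag+(aq)] = −2.583, so [Ag+(aq)] ≈ 0.0026 M.

0.0026 M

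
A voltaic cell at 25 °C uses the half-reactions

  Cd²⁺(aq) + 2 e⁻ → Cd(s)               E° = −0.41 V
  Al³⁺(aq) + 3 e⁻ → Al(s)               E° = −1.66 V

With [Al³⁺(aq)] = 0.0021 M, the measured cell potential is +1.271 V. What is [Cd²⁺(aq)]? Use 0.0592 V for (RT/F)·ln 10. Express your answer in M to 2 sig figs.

0.084 M

Cd²⁺/Cd is the cathode (higher E°); E°cell = −0.41 − (−1.66) = +1.25 V with n = 6.
Rearranging E = E° − (0.0592/n)·log Q gives log Q = 6(+1.25 − (+1.271))/0.0592 = −2.128.
The balanced reaction is 3 Cd²⁺(aq) + 2 Al(s) → 3 Cd(s) + 2 Al³⁺(aq), so Q = [Al³⁺(aq)]^2 / [Cd²⁺(aq)]^3.
Solving for the unknown gives log [Cd²⁺(aq)] = −1.076, so [Cd²⁺(aq)] ≈ 0.084 M.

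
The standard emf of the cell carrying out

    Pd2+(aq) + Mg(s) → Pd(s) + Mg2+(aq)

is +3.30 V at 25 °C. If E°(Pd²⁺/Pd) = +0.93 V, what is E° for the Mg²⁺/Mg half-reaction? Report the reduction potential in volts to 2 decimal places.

−2.37 V

In the reaction as written the Pd²⁺/Pd couple is reduced (cathode) and Mg²⁺/Mg is oxidized (anode), so E°cell = E°(Pd²⁺/Pd) − E°(Mg²⁺/Mg).
E°(Mg²⁺/Mg) = E°(cathode) − E°cell = +0.93 − (+3.30) = −2.37 V.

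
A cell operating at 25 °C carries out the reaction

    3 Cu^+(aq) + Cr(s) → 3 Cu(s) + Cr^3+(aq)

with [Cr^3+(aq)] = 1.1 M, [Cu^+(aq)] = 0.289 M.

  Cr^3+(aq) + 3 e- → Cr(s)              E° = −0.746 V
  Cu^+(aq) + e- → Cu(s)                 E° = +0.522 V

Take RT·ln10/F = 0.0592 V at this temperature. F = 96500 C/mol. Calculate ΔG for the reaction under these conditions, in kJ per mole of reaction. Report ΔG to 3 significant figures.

The standard cell potential is +0.522 − (−0.746) = +1.268 V, with n = 3 electrons in the balanced equation.
The reaction quotient is [Cr^3+(aq)] / [Cu^+(aq)]^3 = 45.6; by Nernst, E = +1.268 − (0.0592/3)(1.659) = +1.2353 V.
Finally ΔG = −nFE = −(3)(96500 C/mol)(+1.2353 V) = −358 kJ/mol.

−358 kJ/mol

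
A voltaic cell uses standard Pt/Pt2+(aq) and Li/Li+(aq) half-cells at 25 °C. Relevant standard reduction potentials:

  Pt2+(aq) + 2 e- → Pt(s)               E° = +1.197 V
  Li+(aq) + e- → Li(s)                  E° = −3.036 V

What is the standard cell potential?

The Pt²⁺/Pt couple has the higher E°, so Pt ion is reduced (cathode) and Li is oxidized (anode).
E°cell = E°(cathode) − E°(anode) = +1.197 − (−3.036) = +4.233 V.

+4.233 V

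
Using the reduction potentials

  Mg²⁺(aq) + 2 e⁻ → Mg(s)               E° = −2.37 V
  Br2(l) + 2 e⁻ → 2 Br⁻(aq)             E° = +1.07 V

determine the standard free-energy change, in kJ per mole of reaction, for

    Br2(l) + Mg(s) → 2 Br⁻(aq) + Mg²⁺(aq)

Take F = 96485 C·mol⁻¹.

−664 kJ/mol

In the reaction as written Br2(l) is reduced, so the Br₂/Br⁻ couple is the cathode and Mg²⁺/Mg is the anode.
E°cell = +1.07 − (−2.37) = +3.44 V; balancing electrons gives n = 2.
ΔG° = −nFE°cell = −(2)(96485)(+3.44) J/mol = −664 kJ/mol.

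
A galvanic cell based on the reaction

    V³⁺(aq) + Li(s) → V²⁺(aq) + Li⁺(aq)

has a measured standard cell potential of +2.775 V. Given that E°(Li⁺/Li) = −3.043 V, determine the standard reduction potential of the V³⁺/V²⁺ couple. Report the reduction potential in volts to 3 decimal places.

In the reaction as written the V³⁺/V²⁺ couple is reduced (cathode) and Li⁺/Li is oxidized (anode), so E°cell = E°(V³⁺/V²⁺) − E°(Li⁺/Li).
E°(V³⁺/V²⁺) = E°cell + E°(anode) = +2.775 + (−3.043) = −0.268 V.

−0.268 V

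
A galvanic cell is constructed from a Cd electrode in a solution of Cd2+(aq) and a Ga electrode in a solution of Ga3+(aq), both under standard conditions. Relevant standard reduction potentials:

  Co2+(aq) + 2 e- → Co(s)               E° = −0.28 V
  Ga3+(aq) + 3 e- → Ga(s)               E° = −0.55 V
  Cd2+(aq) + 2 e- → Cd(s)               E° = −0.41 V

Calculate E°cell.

+0.14 V

Of the two couples in this cell, the one with the more positive reduction potential is reduced at the cathode: here that is Cd²⁺/Cd (−0.41 V); Ga³⁺/Ga (−0.55 V) is the anode.
E°cell = E°(cathode) − E°(anode) = −0.41 − (−0.55) = +0.14 V.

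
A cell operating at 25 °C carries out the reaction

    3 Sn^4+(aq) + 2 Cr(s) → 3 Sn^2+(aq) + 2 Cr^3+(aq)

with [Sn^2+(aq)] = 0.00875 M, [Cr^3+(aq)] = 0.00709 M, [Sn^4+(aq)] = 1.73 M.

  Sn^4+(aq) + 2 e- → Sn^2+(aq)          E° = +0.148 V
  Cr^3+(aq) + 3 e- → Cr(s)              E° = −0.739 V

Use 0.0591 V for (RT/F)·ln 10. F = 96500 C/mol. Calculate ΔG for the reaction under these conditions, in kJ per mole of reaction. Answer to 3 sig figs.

With Sn⁴⁺/Sn²⁺ reduced at the cathode, E°cell = +0.148 − (−0.739) = +0.887 V and n = 6.
The reaction quotient is ([Sn^2+(aq)]^3·[Cr^3+(aq)]^2) / [Sn^4+(aq)]^3 = 6.5×10^−12; by Nernst, E = +0.887 − (0.0591/6)(−11.187) = +0.9972 V.
Finally ΔG = −nFE = −(6)(96500 C/mol)(+0.9972 V) = −577 kJ/mol.

−577 kJ/mol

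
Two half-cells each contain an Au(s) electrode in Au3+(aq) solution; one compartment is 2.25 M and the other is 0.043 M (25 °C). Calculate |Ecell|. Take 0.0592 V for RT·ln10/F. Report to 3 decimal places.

For a concentration cell E°cell = 0, since both electrodes use the same couple.
The compartment with the higher Au3+(aq) concentration (2.25 M) acts as the cathode; ions are reduced there and produced at the dilute (0.043 M) anode.
With n = 3, Ecell = −(0.0592/3)·log([dilute]/[conc]) = −(0.0592/3)·log(0.043/2.25) = +0.034 V.

0.034 V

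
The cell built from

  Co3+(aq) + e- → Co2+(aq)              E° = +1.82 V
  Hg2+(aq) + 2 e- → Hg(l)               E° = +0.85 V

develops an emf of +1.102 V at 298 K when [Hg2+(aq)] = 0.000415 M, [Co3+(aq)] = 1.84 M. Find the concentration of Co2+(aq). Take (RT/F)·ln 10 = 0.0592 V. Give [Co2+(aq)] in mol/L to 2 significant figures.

With Co³⁺/Co²⁺ at the cathode and Hg²⁺/Hg at the anode, E°cell = +1.82 − (+0.85) = +0.97 V (n = 2).
Since E = E° − (0.0592/n)·log Q, log Q = n(E° − E)/0.0592 = −4.459.
For 2 Co3+(aq) + Hg(l) → 2 Co2+(aq) + Hg2+(aq), the reaction quotient is Q = ([Co2+(aq)]^2·[Hg2+(aq)]) / [Co3+(aq)]^2.
Substituting the known concentrations and solving, log [Co2+(aq)] = −0.274 and [Co2+(aq)] = 0.53 M.

0.53 M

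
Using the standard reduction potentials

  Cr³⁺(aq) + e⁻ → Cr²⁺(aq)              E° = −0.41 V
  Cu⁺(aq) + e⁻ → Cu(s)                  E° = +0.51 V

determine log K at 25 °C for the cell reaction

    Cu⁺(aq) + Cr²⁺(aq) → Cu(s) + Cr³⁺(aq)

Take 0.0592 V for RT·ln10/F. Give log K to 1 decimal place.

The Cu⁺/Cu couple is reduced (cathode); E°cell = +0.51 − (−0.41) = +0.92 V with n = 1.
At equilibrium E = 0, so log K = nE°cell / 0.0592 = (1)(+0.92) / 0.0592 = 15.5.

log K = 15.5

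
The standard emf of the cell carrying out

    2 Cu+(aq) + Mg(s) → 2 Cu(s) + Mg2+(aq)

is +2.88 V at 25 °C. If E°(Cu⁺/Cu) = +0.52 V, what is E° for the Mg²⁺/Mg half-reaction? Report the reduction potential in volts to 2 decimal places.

In the reaction as written the Cu⁺/Cu couple is reduced (cathode) and Mg²⁺/Mg is oxidized (anode), so E°cell = E°(Cu⁺/Cu) − E°(Mg²⁺/Mg).
E°(Mg²⁺/Mg) = E°(cathode) − E°cell = +0.52 − (+2.88) = −2.36 V.

−2.36 V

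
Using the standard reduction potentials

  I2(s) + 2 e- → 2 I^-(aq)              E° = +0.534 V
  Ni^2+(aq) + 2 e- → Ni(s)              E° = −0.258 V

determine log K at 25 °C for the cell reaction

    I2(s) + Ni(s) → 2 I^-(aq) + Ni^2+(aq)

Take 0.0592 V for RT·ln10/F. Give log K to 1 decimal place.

log K = 26.8

The I₂/I⁻ couple is reduced (cathode); E°cell = +0.534 − (−0.258) = +0.792 V with n = 2.
At equilibrium E = 0, so log K = nE°cell / 0.0592 = (2)(+0.792) / 0.0592 = 26.8.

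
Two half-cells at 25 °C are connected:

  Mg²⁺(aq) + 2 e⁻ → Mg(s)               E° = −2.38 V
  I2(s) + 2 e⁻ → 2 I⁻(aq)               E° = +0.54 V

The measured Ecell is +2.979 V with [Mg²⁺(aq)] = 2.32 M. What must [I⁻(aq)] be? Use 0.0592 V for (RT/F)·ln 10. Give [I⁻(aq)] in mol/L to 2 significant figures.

The I₂/I⁻ couple has the larger reduction potential, so it is the cathode: E°cell = +0.54 − (−2.38) = +2.92 V and n = 2.
From the Nernst equation, log Q = n(E° − E)/0.0592 = 2·(+2.92 − (+2.979))/0.0592 = −1.993.
The balanced reaction is I2(s) + Mg(s) → 2 I⁻(aq) + Mg²⁺(aq), so Q = [I⁻(aq)]^2·[Mg²⁺(aq)].
Isolating [I⁻(aq)] in Q = 10^{−1.993} yields log [I⁻(aq)] = −1.179, i.e. 0.066 M.

0.066 M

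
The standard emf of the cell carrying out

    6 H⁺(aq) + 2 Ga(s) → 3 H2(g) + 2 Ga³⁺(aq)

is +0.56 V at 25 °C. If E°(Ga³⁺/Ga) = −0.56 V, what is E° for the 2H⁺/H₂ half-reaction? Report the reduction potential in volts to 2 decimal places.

In the reaction as written the 2H⁺/H₂ couple is reduced (cathode) and Ga³⁺/Ga is oxidized (anode), so E°cell = E°(2H⁺/H₂) − E°(Ga³⁺/Ga).
E°(2H⁺/H₂) = E°cell + E°(anode) = +0.56 + (−0.56) = +0.00 V.

+0.00 V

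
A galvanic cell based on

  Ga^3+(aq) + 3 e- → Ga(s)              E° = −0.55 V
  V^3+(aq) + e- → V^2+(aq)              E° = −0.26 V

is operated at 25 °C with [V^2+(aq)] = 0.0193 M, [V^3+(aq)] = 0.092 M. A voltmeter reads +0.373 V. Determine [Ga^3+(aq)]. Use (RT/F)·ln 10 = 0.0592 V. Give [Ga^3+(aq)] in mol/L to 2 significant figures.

V³⁺/V²⁺ is the cathode (higher E°); E°cell = −0.26 − (−0.55) = +0.29 V with n = 3.
Since E = E° − (0.0592/n)·log Q, log Q = n(E° − E)/0.0592 = −4.206.
Balancing electrons gives 3 V^3+(aq) + Ga(s) → 3 V^2+(aq) + Ga^3+(aq); thus Q = ([V^2+(aq)]^3·[Ga^3+(aq)]) / [V^3+(aq)]^3.
Isolating [Ga^3+(aq)] in Q = 10^{−4.206} yields log [Ga^3+(aq)] = −2.171, i.e. 0.0067 M.

0.0067 M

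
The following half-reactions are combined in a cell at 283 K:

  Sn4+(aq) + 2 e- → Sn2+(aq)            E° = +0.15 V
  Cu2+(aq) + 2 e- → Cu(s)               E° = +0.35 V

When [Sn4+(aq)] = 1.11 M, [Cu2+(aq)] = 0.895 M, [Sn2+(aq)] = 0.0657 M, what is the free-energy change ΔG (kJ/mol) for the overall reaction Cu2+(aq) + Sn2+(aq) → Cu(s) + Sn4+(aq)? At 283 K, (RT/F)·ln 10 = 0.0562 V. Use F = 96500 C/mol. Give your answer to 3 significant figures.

E°cell = +0.35 − (+0.15) = +0.20 V; the balanced reaction transfers n = 2 electrons.
Here Q = [Sn4+(aq)] / ([Cu2+(aq)]·[Sn2+(aq)]) = 18.9 (log Q = 1.276), giving E = +0.20 − (0.0562/2)·(1.276) = +0.1641 V.
Then ΔG = −nFE = −2 × 96500 × +0.1641 J/mol = −31.7 kJ/mol.

−31.7 kJ/mol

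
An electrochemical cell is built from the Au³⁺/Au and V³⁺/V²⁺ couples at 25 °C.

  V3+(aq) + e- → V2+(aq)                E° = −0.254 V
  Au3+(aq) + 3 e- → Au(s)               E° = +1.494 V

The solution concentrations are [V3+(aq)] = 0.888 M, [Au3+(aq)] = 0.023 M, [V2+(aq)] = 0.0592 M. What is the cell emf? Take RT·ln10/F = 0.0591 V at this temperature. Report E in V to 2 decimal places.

+1.65 V

Au³⁺/Au is reduced (cathode, E° = +1.494 V) and V³⁺/V²⁺ is oxidized (anode).
E°cell = +1.494 − (−0.254) = +1.748 V, with n = 3 electrons transferred.
The balanced reaction is Au3+(aq) + 3 V2+(aq) → Au(s) + 3 V3+(aq), so Q = [V3+(aq)]^3 / ([Au3+(aq)]·[V2+(aq)]^3) = 1.47×10^5 and log Q = 5.167.
By the Nernst equation, E = +1.748 − (0.0591/3)·(5.167) = +1.65 V.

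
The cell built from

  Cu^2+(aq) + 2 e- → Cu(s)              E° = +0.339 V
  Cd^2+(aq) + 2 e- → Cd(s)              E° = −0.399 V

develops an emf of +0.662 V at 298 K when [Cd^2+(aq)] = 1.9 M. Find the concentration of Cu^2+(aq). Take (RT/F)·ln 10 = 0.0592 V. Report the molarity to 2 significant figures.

Cu²⁺/Cu is the cathode (higher E°); E°cell = +0.339 − (−0.399) = +0.738 V with n = 2.
Rearranging E = E° − (0.0592/n)·log Q gives log Q = 2(+0.738 − (+0.662))/0.0592 = 2.568.
Balancing electrons gives Cu^2+(aq) + Cd(s) → Cu(s) + Cd^2+(aq); thus Q = [Cd^2+(aq)] / [Cu^2+(aq)].
Solving for the unknown gives log [Cu^2+(aq)] = −2.289, so [Cu^2+(aq)] ≈ 0.0051 M.

0.0051 M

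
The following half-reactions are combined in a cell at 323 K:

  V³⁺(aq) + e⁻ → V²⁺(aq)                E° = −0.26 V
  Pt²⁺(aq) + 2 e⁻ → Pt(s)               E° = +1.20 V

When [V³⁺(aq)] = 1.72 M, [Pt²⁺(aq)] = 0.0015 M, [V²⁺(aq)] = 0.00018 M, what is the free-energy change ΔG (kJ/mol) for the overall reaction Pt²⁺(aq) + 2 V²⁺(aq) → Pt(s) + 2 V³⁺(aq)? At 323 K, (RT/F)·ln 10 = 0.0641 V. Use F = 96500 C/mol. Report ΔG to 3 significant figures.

−215 kJ/mol

E°cell = +1.20 − (−0.26) = +1.46 V; the balanced reaction transfers n = 2 electrons.
The reaction quotient is [V³⁺(aq)]^2 / ([Pt²⁺(aq)]·[V²⁺(aq)]^2) = 6.09×10^10; by Nernst, E = +1.46 − (0.0641/2)(10.784) = +1.1144 V.
ΔG = −nFE = −(2)(96500)(+1.1144) J/mol = −215 kJ/mol.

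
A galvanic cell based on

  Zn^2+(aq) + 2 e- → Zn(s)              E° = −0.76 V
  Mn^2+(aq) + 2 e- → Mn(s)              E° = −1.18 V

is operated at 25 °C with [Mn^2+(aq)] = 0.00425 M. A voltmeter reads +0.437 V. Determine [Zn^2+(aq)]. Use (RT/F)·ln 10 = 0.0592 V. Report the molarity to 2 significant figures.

The Zn²⁺/Zn couple has the larger reduction potential, so it is the cathode: E°cell = −0.76 − (−1.18) = +0.42 V and n = 2.
Rearranging E = E° − (0.0592/n)·log Q gives log Q = 2(+0.42 − (+0.437))/0.0592 = −0.574.
The balanced reaction is Zn^2+(aq) + Mn(s) → Zn(s) + Mn^2+(aq), so Q = [Mn^2+(aq)] / [Zn^2+(aq)].
Solving for the unknown gives log [Zn^2+(aq)] = −1.798, so [Zn^2+(aq)] ≈ 0.016 M.

0.016 M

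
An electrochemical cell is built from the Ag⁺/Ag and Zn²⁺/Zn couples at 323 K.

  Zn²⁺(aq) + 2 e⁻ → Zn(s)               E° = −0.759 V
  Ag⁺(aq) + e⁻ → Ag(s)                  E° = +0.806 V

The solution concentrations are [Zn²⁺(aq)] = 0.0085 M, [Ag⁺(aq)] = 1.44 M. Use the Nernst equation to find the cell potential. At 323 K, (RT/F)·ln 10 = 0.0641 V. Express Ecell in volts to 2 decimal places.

Since E°(Ag⁺/Ag) > E°(Zn²⁺/Zn), Ag⁺/Ag serves as the cathode.
E°cell = +0.806 − (−0.759) = +1.565 V, with n = 2 electrons transferred.
The balanced reaction is 2 Ag⁺(aq) + Zn(s) → 2 Ag(s) + Zn²⁺(aq), so Q = [Zn²⁺(aq)] / [Ag⁺(aq)]^2 = 0.0041 and log Q = −2.387.
By the Nernst equation, E = +1.565 − (0.0641/2)·(−2.387) = +1.64 V.

+1.64 V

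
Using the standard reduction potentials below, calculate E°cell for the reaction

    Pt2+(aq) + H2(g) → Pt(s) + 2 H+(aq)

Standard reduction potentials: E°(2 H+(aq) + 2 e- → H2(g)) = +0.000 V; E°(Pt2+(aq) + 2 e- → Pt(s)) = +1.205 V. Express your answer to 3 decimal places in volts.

Pt2+(aq) gains electrons, so the Pt²⁺/Pt couple is the cathode; the 2H⁺/H₂ couple is the anode.
E°cell = E°(cathode) − E°(anode) = +1.205 − (+0.000) = +1.205 V.

+1.205 V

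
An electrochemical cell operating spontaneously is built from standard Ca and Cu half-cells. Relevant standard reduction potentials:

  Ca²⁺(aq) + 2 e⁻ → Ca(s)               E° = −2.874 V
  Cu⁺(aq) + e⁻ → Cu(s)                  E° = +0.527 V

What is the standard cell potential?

The Cu⁺/Cu couple has the higher E°, so Cu ion is reduced (cathode) and Ca is oxidized (anode).
E°cell = E°(cathode) − E°(anode) = +0.527 − (−2.874) = +3.401 V.

+3.401 V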